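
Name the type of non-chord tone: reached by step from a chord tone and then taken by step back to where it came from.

Neighbor tone.

Approach: by step. Departure: by step in the opposite direction, back to the starting pitch.
Stepwise on both sides but reversing to return to the same chord tone — a neighbor tone. (Had it continued onward in the same direction it would be a passing tone instead.)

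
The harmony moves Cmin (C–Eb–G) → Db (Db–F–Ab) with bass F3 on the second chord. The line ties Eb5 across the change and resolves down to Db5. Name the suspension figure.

At the second chord the bass is F3. The suspended Eb5 lies a seventh above the bass; after resolving down by step to Db5, the interval above the bass becomes a sixth.
Suspension figures are named by those two intervals: 7–6.

7–6 suspension.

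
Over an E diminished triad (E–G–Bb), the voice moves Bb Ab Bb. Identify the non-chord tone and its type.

Ab is a neighbor tone.

The harmony at that moment is E diminished triad (E, G, Bb); Ab is not a chord tone.
It is approached by step down from Bb and left by step up to Bb.
Step away and step back to the same note — a neighbor tone (lower neighbor).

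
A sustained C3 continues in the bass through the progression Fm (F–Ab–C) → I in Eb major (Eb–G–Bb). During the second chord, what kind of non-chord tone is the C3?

The harmony at that moment is Eb major triad (Eb, G, Bb); C3 is not a chord tone.
It is held over (the same pitch as the preceding C3) and then sustained as the same pitch into the next harmony.
Sustained through a change of harmony — a pedal tone.

Pedal tone (pedal point).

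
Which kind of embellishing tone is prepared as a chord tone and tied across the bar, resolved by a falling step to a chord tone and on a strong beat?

Approach: by preparation — the pitch is first a chord tone, then held (tied or repeated) while the harmony changes under it. Departure: down by step. Metric position: strong.
A prepared dissonance that resolves downward by step — a suspension. (The same figure resolving upward would be a retardation.)

Suspension.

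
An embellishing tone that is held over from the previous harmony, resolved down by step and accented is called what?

Approach: by preparation — the pitch is first a chord tone, then held (tied or repeated) while the harmony changes under it. Departure: down by step. Metric position: strong.
A prepared dissonance that resolves downward by step — a suspension. (The same figure resolving upward would be a retardation.)

Suspension.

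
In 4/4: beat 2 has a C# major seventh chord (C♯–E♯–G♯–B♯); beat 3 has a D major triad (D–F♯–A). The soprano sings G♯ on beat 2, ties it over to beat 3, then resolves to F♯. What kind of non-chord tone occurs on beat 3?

The harmony at that moment is D major triad (D, F♯, A); G♯ is not a chord tone.
It is held over (the same pitch as the preceding G♯) and left by step down to F♯.
Held over from the previous chord and resolving down by step — a suspension.

Suspension.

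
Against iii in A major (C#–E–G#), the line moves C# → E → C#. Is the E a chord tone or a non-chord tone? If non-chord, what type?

C# minor triad contains C#, E, G#; E is the third, so it is a chord tone.

Chord tone (the third of C# minor triad).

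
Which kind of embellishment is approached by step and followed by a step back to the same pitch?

Approach: by step. Departure: by step in the opposite direction, back to the starting pitch.
Stepwise on both sides but reversing to return to the same chord tone — a neighbor tone. (Had it continued onward in the same direction it would be a passing tone instead.)

Neighbor tone.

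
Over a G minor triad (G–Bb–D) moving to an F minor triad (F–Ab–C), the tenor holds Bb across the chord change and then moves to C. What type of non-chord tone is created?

Bb is a retardation.

The harmony at that moment is F minor triad (F, Ab, C); Bb is not a chord tone.
It is held over (the same pitch as the preceding Bb) and left by step up to C.
Held over from the previous chord and resolving up by step — a retardation.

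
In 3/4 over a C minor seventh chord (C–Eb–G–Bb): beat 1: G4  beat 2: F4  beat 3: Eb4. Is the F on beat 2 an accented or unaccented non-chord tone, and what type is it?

The harmony at that moment is C minor seventh chord (C, Eb, G, Bb); F4 is not a chord tone.
It is approached by step down from G4 and left by step down to Eb4.
Step in, step out in the same direction — a passing tone.
It falls on a weak beat, so it is unaccented.

Unaccented passing tone.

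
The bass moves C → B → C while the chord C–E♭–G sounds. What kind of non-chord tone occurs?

B is a neighbor tone.

The harmony at that moment is C minor triad (C, E♭, G); B is not a chord tone.
It is approached by step down from C and left by step up to C.
Step away and step back to the same note — a neighbor tone (lower neighbor).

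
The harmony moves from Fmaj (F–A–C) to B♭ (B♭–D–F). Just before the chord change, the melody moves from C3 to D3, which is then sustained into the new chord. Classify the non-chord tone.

The harmony at that moment is F major triad (F, A, C); D3 is not a chord tone.
It is approached by step up from C3 and then sustained as the same pitch into the next harmony.
Arriving early and becoming a chord tone when the harmony changes — an anticipation.

D3 is an anticipation.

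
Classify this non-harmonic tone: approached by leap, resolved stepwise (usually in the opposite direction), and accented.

Approach: by leap. Departure: by step. Metric position: strong.
Leap in, step out, in a metrically strong position — an appoggiatura. (It is the mirror image of the escape tone, which steps in and leaps out from a weak position.)

Appoggiatura.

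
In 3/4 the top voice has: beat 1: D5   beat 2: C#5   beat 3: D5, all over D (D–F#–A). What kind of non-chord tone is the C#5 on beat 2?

The harmony at that moment is D major triad (D, F#, A); C#5 is not a chord tone.
It is approached by step down from D5 and left by step up to D5.
Step away and step back to the same note — a neighbor tone (lower neighbor).

Lower neighbor tone.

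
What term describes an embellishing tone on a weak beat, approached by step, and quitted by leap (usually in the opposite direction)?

Escape tone.

Approach: by step. Departure: by leap. Metric position: weak.
Step in, leap out, from a weak position — an escape tone (échappée). (It is the mirror image of the appoggiatura, which leaps in and steps out on a strong beat.)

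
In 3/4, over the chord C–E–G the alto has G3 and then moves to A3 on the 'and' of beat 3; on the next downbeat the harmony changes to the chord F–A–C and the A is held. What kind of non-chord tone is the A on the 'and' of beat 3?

The harmony at that moment is C major triad (C, E, G); A3 is not a chord tone.
It is approached by step up from G3 and then sustained as the same pitch into the next harmony.
Arriving early and becoming a chord tone when the harmony changes — an anticipation.

Anticipation.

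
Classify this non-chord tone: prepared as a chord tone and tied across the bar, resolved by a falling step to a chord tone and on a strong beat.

Suspension.

Approach: by preparation — the pitch is first a chord tone, then held (tied or repeated) while the harmony changes under it. Departure: down by step. Metric position: strong.
A prepared dissonance that resolves downward by step — a suspension. (The same figure resolving upward would be a retardation.)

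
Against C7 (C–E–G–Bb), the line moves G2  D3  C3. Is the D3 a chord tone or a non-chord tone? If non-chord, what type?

Non-chord tone — an appoggiatura.

The harmony at that moment is C dominant seventh chord (C, E, G, Bb); D3 is not a chord tone.
It is approached by leap up from G2 and left by step down to C3.
Leap in, step out — an appoggiatura.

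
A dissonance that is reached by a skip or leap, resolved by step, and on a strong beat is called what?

Approach: by leap. Departure: by step. Metric position: strong.
Leap in, step out, in a metrically strong position — an appoggiatura. (It is the mirror image of the escape tone, which steps in and leaps out from a weak position.)

Appoggiatura.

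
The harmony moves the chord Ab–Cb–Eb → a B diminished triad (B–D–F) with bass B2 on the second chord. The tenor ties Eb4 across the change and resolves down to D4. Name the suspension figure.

At the second chord the bass is B2. The suspended Eb4 lies a fourth above the bass; after resolving down by step to D4, the interval above the bass becomes a third.
Suspension figures are named by those two intervals: 4–3.

4–3 suspension.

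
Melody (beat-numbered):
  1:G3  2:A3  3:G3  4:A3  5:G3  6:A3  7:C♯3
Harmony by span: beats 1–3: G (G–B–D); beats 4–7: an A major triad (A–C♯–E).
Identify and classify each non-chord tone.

The harmony at that moment is G major triad (G, B, D); A3 is not a chord tone.
It is approached by step up from G3 and left by step down to G3.
Step away and step back to the same note — a neighbor tone (upper neighbor).
The harmony at that moment is A major triad (A, C♯, E); G3 is not a chord tone.
It is approached by step down from A3 and left by step up to A3.
Step away and step back to the same note — a neighbor tone (lower neighbor).

A3 (beat 2) — neighbor tone; G3 (beat 5) — neighbor tone.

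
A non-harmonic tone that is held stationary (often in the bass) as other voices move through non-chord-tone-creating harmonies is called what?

Pedal tone.

Approach: none. Departure: none — a single pitch is sustained while the chords change around it, passing through harmonies that do not contain it.
No melodic motion at all; the dissonance is created entirely by the moving harmonies against the stationary note — a pedal tone (pedal point).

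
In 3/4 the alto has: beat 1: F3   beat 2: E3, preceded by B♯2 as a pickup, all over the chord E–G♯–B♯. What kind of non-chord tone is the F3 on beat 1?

Appoggiatura.

The harmony at that moment is E augmented triad (E, G♯, B♯); F3 is not a chord tone.
It is approached by leap up from B♯2 and left by step down to E3.
Leap in, step out, metrically accented — an appoggiatura.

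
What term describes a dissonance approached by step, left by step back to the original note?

Neighbor tone.

Approach: by step. Departure: by step in the opposite direction, back to the starting pitch.
Stepwise on both sides but reversing to return to the same chord tone — a neighbor tone. (Had it continued onward in the same direction it would be a passing tone instead.)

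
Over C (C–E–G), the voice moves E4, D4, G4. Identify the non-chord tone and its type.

D4 is an escape tone.

The harmony at that moment is C major triad (C, E, G); D4 is not a chord tone.
It is approached by step down from E4 and left by leap up to G4.
Step in, leap out — an escape tone.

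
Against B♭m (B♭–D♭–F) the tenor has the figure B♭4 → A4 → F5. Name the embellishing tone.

The harmony at that moment is B♭ minor triad (B♭, D♭, F); A4 is not a chord tone.
It is approached by step down from B♭4 and left by leap up to F5.
Step in, leap out — an escape tone.

A4 is an escape tone.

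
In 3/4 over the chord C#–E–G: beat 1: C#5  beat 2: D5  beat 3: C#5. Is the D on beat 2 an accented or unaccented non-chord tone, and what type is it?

The harmony at that moment is C# diminished triad (C#, E, G); D5 is not a chord tone.
It is approached by step up from C#5 and left by step down to C#5.
Step away and step back to the same note — a neighbor tone (upper neighbor).
It falls on a weak beat, so it is unaccented.

Unaccented neighbor tone.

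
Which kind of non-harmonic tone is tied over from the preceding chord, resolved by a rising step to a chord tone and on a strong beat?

Retardation.

Approach: by preparation — the pitch is first a chord tone, then held (tied or repeated) while the harmony changes under it. Departure: up by step. Metric position: strong.
A prepared dissonance that resolves upward by step — a retardation. (The same figure resolving downward would be a suspension.)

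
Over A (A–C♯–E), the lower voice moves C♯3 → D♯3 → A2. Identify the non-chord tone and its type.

D♯3 is an escape tone.

The harmony at that moment is A major triad (A, C♯, E); D♯3 is not a chord tone.
It is approached by step up from C♯3 and left by leap down to A2.
Step in, leap out — an escape tone.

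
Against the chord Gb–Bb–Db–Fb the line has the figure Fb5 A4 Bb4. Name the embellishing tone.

A4 is an appoggiatura.

The harmony at that moment is Gb dominant seventh chord (Gb, Bb, Db, Fb); A4 is not a chord tone.
It is approached by leap down from Fb5 and left by step up to Bb4.
Leap in, step out — an appoggiatura.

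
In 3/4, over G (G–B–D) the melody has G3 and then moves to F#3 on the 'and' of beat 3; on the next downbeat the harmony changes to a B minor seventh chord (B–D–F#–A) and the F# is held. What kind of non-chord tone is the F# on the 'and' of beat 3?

The harmony at that moment is G major triad (G, B, D); F#3 is not a chord tone.
It is approached by step down from G3 and then sustained as the same pitch into the next harmony.
Arriving early and becoming a chord tone when the harmony changes — an anticipation.

Anticipation.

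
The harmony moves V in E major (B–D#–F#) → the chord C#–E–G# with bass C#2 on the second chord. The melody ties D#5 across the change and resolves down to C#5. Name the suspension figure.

At the second chord the bass is C#2. The suspended D#5 lies a ninth above the bass; after resolving down by step to C#5, the interval above the bass becomes an octave.
Suspension figures are named by those two intervals: 9–8.

9–8 suspension.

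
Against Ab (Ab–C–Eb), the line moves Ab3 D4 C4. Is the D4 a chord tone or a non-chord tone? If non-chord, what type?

The harmony at that moment is Ab major triad (Ab, C, Eb); D4 is not a chord tone.
It is approached by leap up from Ab3 and left by step down to C4.
Leap in, step out — an appoggiatura.

Non-chord tone — an appoggiatura.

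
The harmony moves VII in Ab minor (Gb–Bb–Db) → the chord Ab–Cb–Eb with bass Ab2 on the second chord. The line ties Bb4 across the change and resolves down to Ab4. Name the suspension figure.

9–8 suspension.

At the second chord the bass is Ab2. The suspended Bb4 lies a ninth above the bass; after resolving down by step to Ab4, the interval above the bass becomes an octave.
Suspension figures are named by those two intervals: 9–8.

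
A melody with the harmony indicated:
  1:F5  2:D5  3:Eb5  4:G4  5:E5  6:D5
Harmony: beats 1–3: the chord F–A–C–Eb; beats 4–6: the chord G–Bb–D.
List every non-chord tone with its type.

D5 (beat 2) — appoggiatura; E5 (beat 5) — appoggiatura.

The harmony at that moment is F dominant seventh chord (F, A, C, Eb); D5 is not a chord tone.
It is approached by leap down from F5 and left by step up to Eb5.
Leap in, step out — an appoggiatura.
The harmony at that moment is G minor triad (G, Bb, D); E5 is not a chord tone.
It is approached by leap up from G4 and left by step down to D5.
Leap in, step out — an appoggiatura.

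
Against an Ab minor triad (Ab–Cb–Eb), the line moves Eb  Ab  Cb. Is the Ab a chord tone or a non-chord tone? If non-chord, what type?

Chord tone (the root of Ab minor triad).

Ab minor triad contains Ab, Cb, Eb; Ab is the root, so it is a chord tone.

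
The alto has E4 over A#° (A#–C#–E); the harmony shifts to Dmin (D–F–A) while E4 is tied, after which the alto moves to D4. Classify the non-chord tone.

E4 is a suspension.

The harmony at that moment is D minor triad (D, F, A); E4 is not a chord tone.
It is held over (the same pitch as the preceding E4) and left by step down to D4.
Held over from the previous chord and resolving down by step — a suspension.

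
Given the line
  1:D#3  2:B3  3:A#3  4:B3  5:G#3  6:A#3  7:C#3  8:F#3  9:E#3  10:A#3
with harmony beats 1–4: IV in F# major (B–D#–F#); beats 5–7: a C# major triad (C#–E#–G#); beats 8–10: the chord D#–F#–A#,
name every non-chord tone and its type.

The harmony at that moment is B major triad (B, D#, F#); A#3 is not a chord tone.
It is approached by step down from B3 and left by step up to B3.
Step away and step back to the same note — a neighbor tone (lower neighbor).
The harmony at that moment is C# major triad (C#, E#, G#); A#3 is not a chord tone.
It is approached by step up from G#3 and left by leap down to C#3.
Step in, leap out — an escape tone.
The harmony at that moment is D# minor triad (D#, F#, A#); E#3 is not a chord tone.
It is approached by step down from F#3 and left by leap up to A#3.
Step in, leap out — an escape tone.

A#3 (beat 3) — neighbor tone; A#3 (beat 6) — escape tone; E#3 (beat 9) — escape tone.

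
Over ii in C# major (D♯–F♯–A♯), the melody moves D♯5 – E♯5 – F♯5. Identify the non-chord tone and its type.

The harmony at that moment is D♯ minor triad (D♯, F♯, A♯); E♯5 is not a chord tone.
It is approached by step up from D♯5 and left by step up to F♯5.
Step in, step out in the same direction — a passing tone.

E♯5 is a passing tone.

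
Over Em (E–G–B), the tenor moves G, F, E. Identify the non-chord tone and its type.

The harmony at that moment is E minor triad (E, G, B); F is not a chord tone.
It is approached by step down from G and left by step down to E.
Step in, step out in the same direction — a passing tone.

F is a passing tone.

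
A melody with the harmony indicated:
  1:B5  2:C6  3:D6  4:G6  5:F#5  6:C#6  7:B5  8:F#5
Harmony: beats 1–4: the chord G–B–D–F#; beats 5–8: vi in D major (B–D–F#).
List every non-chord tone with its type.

The harmony at that moment is G major seventh chord (G, B, D, F#); C6 is not a chord tone.
It is approached by step up from B5 and left by step up to D6.
Step in, step out in the same direction — a passing tone.
The harmony at that moment is B minor triad (B, D, F#); C#6 is not a chord tone.
It is approached by leap up from F#5 and left by step down to B5.
Leap in, step out — an appoggiatura.

C6 (beat 2) — passing tone; C#6 (beat 6) — appoggiatura.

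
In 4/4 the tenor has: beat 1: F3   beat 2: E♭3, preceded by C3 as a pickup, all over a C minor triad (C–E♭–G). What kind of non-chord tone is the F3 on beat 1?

The harmony at that moment is C minor triad (C, E♭, G); F3 is not a chord tone.
It is approached by leap up from C3 and left by step down to E♭3.
Leap in, step out, metrically accented — an appoggiatura.

Appoggiatura.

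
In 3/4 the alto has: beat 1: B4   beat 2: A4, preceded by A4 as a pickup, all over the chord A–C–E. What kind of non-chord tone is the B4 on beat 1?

The harmony at that moment is A minor triad (A, C, E); B4 is not a chord tone.
It is approached by step up from A4 and left by step down to A4.
Step away and step back to the same note — a neighbor tone (upper neighbor).

Upper neighbor tone.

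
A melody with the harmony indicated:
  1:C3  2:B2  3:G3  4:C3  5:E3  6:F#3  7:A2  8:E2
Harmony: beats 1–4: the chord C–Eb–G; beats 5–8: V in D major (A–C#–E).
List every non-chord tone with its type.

B2 (beat 2) — escape tone; F#3 (beat 6) — escape tone.

The harmony at that moment is C minor triad (C, Eb, G); B2 is not a chord tone.
It is approached by step down from C3 and left by leap up to G3.
Step in, leap out — an escape tone.
The harmony at that moment is A major triad (A, C#, E); F#3 is not a chord tone.
It is approached by step up from E3 and left by leap down to A2.
Step in, leap out — an escape tone.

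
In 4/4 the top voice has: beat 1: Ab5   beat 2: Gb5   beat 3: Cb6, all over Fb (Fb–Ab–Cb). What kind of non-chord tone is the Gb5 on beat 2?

The harmony at that moment is Fb major triad (Fb, Ab, Cb); Gb5 is not a chord tone.
It is approached by step down from Ab5 and left by leap up to Cb6.
Step in, leap out, on a weak beat — an escape tone.

Escape tone.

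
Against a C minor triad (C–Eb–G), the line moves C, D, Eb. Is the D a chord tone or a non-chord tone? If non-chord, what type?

The harmony at that moment is C minor triad (C, Eb, G); D is not a chord tone.
It is approached by step up from C and left by step up to Eb.
Step in, step out in the same direction — a passing tone.

Non-chord tone — a passing tone.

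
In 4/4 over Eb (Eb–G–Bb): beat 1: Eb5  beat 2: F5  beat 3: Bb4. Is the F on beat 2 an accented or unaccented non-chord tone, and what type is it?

Unaccented escape tone.

The harmony at that moment is Eb major triad (Eb, G, Bb); F5 is not a chord tone.
It is approached by step up from Eb5 and left by leap down to Bb4.
Step in, leap out — an escape tone.
It falls on a weak beat, so it is unaccented.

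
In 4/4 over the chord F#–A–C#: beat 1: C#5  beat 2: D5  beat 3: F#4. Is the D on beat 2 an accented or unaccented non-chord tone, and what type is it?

The harmony at that moment is F# minor triad (F#, A, C#); D5 is not a chord tone.
It is approached by step up from C#5 and left by leap down to F#4.
Step in, leap out — an escape tone.
It falls on a weak beat, so it is unaccented.

Unaccented escape tone.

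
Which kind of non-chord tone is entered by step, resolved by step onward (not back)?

Passing tone.

Approach: by step. Departure: by step, continuing in the same direction.
Stepwise on both sides with no change of direction means the note fills in the space between two different chord tones — a passing tone. (Had it turned back to its starting note it would be a neighbor tone instead.)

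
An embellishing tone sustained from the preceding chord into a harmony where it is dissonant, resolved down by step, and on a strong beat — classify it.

Suspension.

Approach: by preparation — the pitch is first a chord tone, then held (tied or repeated) while the harmony changes under it. Departure: down by step. Metric position: strong.
A prepared dissonance that resolves downward by step — a suspension. (The same figure resolving upward would be a retardation.)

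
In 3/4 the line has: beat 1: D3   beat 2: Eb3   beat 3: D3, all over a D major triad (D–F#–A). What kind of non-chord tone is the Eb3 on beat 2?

Upper neighbor tone.

The harmony at that moment is D major triad (D, F#, A); Eb3 is not a chord tone.
It is approached by step up from D3 and left by step down to D3.
Step away and step back to the same note — a neighbor tone (upper neighbor).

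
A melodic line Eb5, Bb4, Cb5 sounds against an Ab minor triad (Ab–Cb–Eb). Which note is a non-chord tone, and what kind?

Bb4 is an appoggiatura.

The harmony at that moment is Ab minor triad (Ab, Cb, Eb); Bb4 is not a chord tone.
It is approached by leap down from Eb5 and left by step up to Cb5.
Leap in, step out — an appoggiatura.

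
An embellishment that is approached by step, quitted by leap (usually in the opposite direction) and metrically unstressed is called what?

Approach: by step. Departure: by leap. Metric position: weak.
Step in, leap out, from a weak position — an escape tone (échappée). (It is the mirror image of the appoggiatura, which leaps in and steps out on a strong beat.)

Escape tone.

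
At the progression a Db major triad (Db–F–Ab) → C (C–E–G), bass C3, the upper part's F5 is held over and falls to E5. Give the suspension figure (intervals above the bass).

4–3 suspension.

At the second chord the bass is C3. The suspended F5 lies a fourth above the bass; after resolving down by step to E5, the interval above the bass becomes a third.
Suspension figures are named by those two intervals: 4–3.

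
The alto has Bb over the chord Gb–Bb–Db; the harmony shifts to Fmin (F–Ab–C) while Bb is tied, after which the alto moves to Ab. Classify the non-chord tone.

Bb is a suspension.

The harmony at that moment is F minor triad (F, Ab, C); Bb is not a chord tone.
It is held over (the same pitch as the preceding Bb) and left by step down to Ab.
Held over from the previous chord and resolving down by step — a suspension.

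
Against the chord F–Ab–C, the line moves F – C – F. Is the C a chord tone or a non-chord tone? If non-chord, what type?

Chord tone (the fifth of F minor triad).

F minor triad contains F, Ab, C; C is the fifth, so it is a chord tone.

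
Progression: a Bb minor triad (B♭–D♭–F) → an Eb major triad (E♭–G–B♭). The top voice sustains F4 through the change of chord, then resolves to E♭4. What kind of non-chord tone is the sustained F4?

The harmony at that moment is E♭ major triad (E♭, G, B♭); F4 is not a chord tone.
It is held over (the same pitch as the preceding F4) and left by step down to E♭4.
Held over from the previous chord and resolving down by step — a suspension.

F4 is a suspension.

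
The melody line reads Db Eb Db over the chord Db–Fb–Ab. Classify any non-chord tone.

The harmony at that moment is Db minor triad (Db, Fb, Ab); Eb is not a chord tone.
It is approached by step up from Db and left by step down to Db.
Step away and step back to the same note — a neighbor tone (upper neighbor).

Eb is a neighbor tone.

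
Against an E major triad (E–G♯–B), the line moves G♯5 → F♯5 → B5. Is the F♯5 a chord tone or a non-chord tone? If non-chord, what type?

Non-chord tone — an escape tone.

The harmony at that moment is E major triad (E, G♯, B); F♯5 is not a chord tone.
It is approached by step down from G♯5 and left by leap up to B5.
Step in, leap out — an escape tone.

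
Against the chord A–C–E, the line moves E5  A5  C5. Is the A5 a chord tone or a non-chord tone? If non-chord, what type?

A minor triad contains A, C, E; A is the root, so it is a chord tone.

Chord tone (the root of A minor triad).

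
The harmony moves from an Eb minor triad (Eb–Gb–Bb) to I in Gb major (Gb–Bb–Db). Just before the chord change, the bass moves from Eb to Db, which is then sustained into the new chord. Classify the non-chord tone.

The harmony at that moment is Eb minor triad (Eb, Gb, Bb); Db is not a chord tone.
It is approached by step down from Eb and then sustained as the same pitch into the next harmony.
Arriving early and becoming a chord tone when the harmony changes — an anticipation.

Db is an anticipation.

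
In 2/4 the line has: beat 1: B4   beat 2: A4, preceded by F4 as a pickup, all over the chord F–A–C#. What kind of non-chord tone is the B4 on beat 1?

Appoggiatura.

The harmony at that moment is F augmented triad (F, A, C#); B4 is not a chord tone.
It is approached by leap up from F4 and left by step down to A4.
Leap in, step out, metrically accented — an appoggiatura.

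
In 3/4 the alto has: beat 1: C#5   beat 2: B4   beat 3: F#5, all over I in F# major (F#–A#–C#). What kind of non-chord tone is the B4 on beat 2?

Escape tone.

The harmony at that moment is F# major triad (F#, A#, C#); B4 is not a chord tone.
It is approached by step down from C#5 and left by leap up to F#5.
Step in, leap out, on a weak beat — an escape tone.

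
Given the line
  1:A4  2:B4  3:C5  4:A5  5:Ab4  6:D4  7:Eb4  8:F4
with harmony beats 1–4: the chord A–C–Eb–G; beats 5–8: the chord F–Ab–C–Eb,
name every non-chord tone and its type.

The harmony at that moment is A half-diminished seventh chord (A, C, Eb, G); B4 is not a chord tone.
It is approached by step up from A4 and left by step up to C5.
Step in, step out in the same direction — a passing tone.
The harmony at that moment is F minor seventh chord (F, Ab, C, Eb); D4 is not a chord tone.
It is approached by leap down from Ab4 and left by step up to Eb4.
Leap in, step out — an appoggiatura.

B4 (beat 2) — passing tone; D4 (beat 6) — appoggiatura.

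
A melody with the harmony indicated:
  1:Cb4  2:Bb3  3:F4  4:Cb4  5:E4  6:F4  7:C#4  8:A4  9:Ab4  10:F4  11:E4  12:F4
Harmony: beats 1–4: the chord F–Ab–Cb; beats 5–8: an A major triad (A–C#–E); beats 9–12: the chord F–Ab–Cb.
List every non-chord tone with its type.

The harmony at that moment is F diminished triad (F, Ab, Cb); Bb3 is not a chord tone.
It is approached by step down from Cb4 and left by leap up to F4.
Step in, leap out — an escape tone.
The harmony at that moment is A major triad (A, C#, E); F4 is not a chord tone.
It is approached by step up from E4 and left by leap down to C#4.
Step in, leap out — an escape tone.
The harmony at that moment is F diminished triad (F, Ab, Cb); E4 is not a chord tone.
It is approached by step down from F4 and left by step up to F4.
Step away and step back to the same note — a neighbor tone (lower neighbor).

Bb3 (beat 2) — escape tone; F4 (beat 6) — escape tone; E4 (beat 11) — neighbor tone.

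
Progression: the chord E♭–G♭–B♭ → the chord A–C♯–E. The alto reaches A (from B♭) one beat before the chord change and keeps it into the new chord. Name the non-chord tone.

A is an anticipation.

The harmony at that moment is E♭ minor triad (E♭, G♭, B♭); A is not a chord tone.
It is approached by step down from B♭ and then sustained as the same pitch into the next harmony.
Arriving early and becoming a chord tone when the harmony changes — an anticipation.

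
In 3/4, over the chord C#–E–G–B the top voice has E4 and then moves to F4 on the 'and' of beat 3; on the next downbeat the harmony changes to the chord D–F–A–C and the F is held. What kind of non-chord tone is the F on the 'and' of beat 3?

The harmony at that moment is C# half-diminished seventh chord (C#, E, G, B); F4 is not a chord tone.
It is approached by step up from E4 and then sustained as the same pitch into the next harmony.
Arriving early and becoming a chord tone when the harmony changes — an anticipation.

Anticipation.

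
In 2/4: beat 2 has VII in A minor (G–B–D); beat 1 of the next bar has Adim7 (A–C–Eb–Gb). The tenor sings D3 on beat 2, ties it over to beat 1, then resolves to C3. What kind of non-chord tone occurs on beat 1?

The harmony at that moment is A diminished seventh chord (A, C, Eb, Gb); D3 is not a chord tone.
It is held over (the same pitch as the preceding D3) and left by step down to C3.
Held over from the previous chord and resolving down by step — a suspension.

Suspension.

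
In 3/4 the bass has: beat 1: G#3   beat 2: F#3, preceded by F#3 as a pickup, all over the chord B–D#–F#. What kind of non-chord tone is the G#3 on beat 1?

The harmony at that moment is B major triad (B, D#, F#); G#3 is not a chord tone.
It is approached by step up from F#3 and left by step down to F#3.
Step away and step back to the same note — a neighbor tone (upper neighbor).

Upper neighbor tone.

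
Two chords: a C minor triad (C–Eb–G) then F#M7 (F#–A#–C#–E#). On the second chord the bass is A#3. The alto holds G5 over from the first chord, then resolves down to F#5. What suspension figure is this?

7–6 suspension.

At the second chord the bass is A#3. The suspended G5 lies a seventh above the bass; after resolving down by step to F#5, the interval above the bass becomes a sixth.
Suspension figures are named by those two intervals: 7–6.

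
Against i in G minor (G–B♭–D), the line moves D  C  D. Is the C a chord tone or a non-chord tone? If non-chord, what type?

The harmony at that moment is G minor triad (G, B♭, D); C is not a chord tone.
It is approached by step down from D and left by step up to D.
Step away and step back to the same note — a neighbor tone (lower neighbor).

Non-chord tone — a neighbor tone.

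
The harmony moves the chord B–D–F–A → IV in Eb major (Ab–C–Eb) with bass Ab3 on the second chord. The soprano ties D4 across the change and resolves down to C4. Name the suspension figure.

At the second chord the bass is Ab3. The suspended D4 lies a fourth above the bass; after resolving down by step to C4, the interval above the bass becomes a third.
Suspension figures are named by those two intervals: 4–3.

4–3 suspension.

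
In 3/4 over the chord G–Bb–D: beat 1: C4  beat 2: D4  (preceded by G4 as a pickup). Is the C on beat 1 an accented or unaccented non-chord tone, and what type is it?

The harmony at that moment is G minor triad (G, Bb, D); C4 is not a chord tone.
It is approached by leap down from G4 and left by step up to D4.
Leap in, step out — an appoggiatura.
It falls on the downbeat, so it is accented.

Accented appoggiatura.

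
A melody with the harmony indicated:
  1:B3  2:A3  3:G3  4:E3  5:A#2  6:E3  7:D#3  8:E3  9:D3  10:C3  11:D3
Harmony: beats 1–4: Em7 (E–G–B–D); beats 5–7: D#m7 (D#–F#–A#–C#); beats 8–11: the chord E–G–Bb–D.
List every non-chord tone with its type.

A3 (beat 2) — passing tone; E3 (beat 6) — appoggiatura; C3 (beat 10) — neighbor tone.

The harmony at that moment is E minor seventh chord (E, G, B, D); A3 is not a chord tone.
It is approached by step down from B3 and left by step down to G3.
Step in, step out in the same direction — a passing tone.
The harmony at that moment is D# minor seventh chord (D#, F#, A#, C#); E3 is not a chord tone.
It is approached by leap up from A#2 and left by step down to D#3.
Leap in, step out — an appoggiatura.
The harmony at that moment is E half-diminished seventh chord (E, G, Bb, D); C3 is not a chord tone.
It is approached by step down from D3 and left by step up to D3.
Step away and step back to the same note — a neighbor tone (lower neighbor).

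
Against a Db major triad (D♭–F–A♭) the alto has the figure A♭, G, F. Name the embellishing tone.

G is a passing tone.

The harmony at that moment is D♭ major triad (D♭, F, A♭); G is not a chord tone.
It is approached by step down from A♭ and left by step down to F.
Step in, step out in the same direction — a passing tone.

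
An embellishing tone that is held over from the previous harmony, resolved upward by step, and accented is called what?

Approach: by preparation — the pitch is first a chord tone, then held (tied or repeated) while the harmony changes under it. Departure: up by step. Metric position: strong.
A prepared dissonance that resolves upward by step — a retardation. (The same figure resolving downward would be a suspension.)

Retardation.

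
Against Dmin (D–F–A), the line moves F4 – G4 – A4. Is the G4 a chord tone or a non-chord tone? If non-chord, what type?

The harmony at that moment is D minor triad (D, F, A); G4 is not a chord tone.
It is approached by step up from F4 and left by step up to A4.
Step in, step out in the same direction — a passing tone.

Non-chord tone — a passing tone.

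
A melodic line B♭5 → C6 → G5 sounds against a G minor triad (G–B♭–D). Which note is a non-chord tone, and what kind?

C6 is an escape tone.

The harmony at that moment is G minor triad (G, B♭, D); C6 is not a chord tone.
It is approached by step up from B♭5 and left by leap down to G5.
Step in, leap out — an escape tone.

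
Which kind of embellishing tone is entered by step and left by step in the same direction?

Approach: by step. Departure: by step, continuing in the same direction.
Stepwise on both sides with no change of direction means the note fills in the space between two different chord tones — a passing tone. (Had it turned back to its starting note it would be a neighbor tone instead.)

Passing tone.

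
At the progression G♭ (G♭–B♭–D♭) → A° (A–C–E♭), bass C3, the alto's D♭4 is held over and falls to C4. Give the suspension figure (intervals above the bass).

At the second chord the bass is C3. The suspended D♭4 lies a ninth above the bass; after resolving down by step to C4, the interval above the bass becomes an octave.
Suspension figures are named by those two intervals: 9–8.

9–8 suspension.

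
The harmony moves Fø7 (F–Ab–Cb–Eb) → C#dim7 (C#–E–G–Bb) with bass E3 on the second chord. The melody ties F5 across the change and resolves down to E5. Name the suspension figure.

At the second chord the bass is E3. The suspended F5 lies a ninth above the bass; after resolving down by step to E5, the interval above the bass becomes an octave.
Suspension figures are named by those two intervals: 9–8.

9–8 suspension.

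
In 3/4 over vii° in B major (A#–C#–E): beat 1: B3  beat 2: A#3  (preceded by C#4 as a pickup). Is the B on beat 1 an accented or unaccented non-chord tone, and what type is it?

Accented passing tone.

The harmony at that moment is A# diminished triad (A#, C#, E); B3 is not a chord tone.
It is approached by step down from C#4 and left by step down to A#3.
Step in, step out in the same direction — a passing tone.
It falls on the downbeat, so it is accented.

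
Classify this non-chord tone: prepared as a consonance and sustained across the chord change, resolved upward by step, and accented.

Approach: by preparation — the pitch is first a chord tone, then held (tied or repeated) while the harmony changes under it. Departure: up by step. Metric position: strong.
A prepared dissonance that resolves upward by step — a retardation. (The same figure resolving downward would be a suspension.)

Retardation.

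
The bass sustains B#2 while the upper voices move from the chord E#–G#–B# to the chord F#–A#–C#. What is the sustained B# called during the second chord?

Pedal tone (pedal point).

The harmony at that moment is F# major triad (F#, A#, C#); B#2 is not a chord tone.
It is held over (the same pitch as the preceding B#2) and then sustained as the same pitch into the next harmony.
Sustained through a change of harmony — a pedal tone.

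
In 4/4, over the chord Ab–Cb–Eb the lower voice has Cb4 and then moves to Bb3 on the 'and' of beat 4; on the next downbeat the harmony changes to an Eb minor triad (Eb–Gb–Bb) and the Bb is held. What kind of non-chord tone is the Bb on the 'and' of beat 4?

The harmony at that moment is Ab minor triad (Ab, Cb, Eb); Bb3 is not a chord tone.
It is approached by step down from Cb4 and then sustained as the same pitch into the next harmony.
Arriving early and becoming a chord tone when the harmony changes — an anticipation.

Anticipation.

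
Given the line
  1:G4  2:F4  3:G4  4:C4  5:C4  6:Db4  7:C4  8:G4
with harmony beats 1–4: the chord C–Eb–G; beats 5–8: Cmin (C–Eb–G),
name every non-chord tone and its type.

The harmony at that moment is C minor triad (C, Eb, G); F4 is not a chord tone.
It is approached by step down from G4 and left by step up to G4.
Step away and step back to the same note — a neighbor tone (lower neighbor).
The harmony at that moment is C minor triad (C, Eb, G); Db4 is not a chord tone.
It is approached by step up from C4 and left by step down to C4.
Step away and step back to the same note — a neighbor tone (upper neighbor).

F4 (beat 2) — neighbor tone; Db4 (beat 6) — neighbor tone.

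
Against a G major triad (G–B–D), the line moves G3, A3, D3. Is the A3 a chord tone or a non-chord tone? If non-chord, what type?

Non-chord tone — an escape tone.

The harmony at that moment is G major triad (G, B, D); A3 is not a chord tone.
It is approached by step up from G3 and left by leap down to D3.
Step in, leap out — an escape tone.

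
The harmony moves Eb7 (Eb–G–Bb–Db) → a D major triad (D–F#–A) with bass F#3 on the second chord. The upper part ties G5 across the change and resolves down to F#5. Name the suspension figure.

9–8 suspension.

At the second chord the bass is F#3. The suspended G5 lies a ninth above the bass; after resolving down by step to F#5, the interval above the bass becomes an octave.
Suspension figures are named by those two intervals: 9–8.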